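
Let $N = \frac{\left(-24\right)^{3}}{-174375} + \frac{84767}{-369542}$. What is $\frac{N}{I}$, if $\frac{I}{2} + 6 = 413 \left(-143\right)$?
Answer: $\frac{1074744113}{845796181412500} \approx 1.2707 \cdot 10^{-6}$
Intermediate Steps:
$N = - \frac{1074744113}{7159876250}$ ($N = \left(-13824\right) \left(- \frac{1}{174375}\right) + 84767 \left(- \frac{1}{369542}\right) = \frac{1536}{19375} - \frac{84767}{369542} = - \frac{1074744113}{7159876250} \approx -0.15011$)
$I = -118130$ ($I = -12 + 2 \cdot 413 \left(-143\right) = -12 + 2 \left(-59059\right) = -12 - 118118 = -118130$)
$\frac{N}{I} = - \frac{1074744113}{7159876250 \left(-118130\right)} = \left(- \frac{1074744113}{7159876250}\right) \left(- \frac{1}{118130}\right) = \frac{1074744113}{845796181412500}$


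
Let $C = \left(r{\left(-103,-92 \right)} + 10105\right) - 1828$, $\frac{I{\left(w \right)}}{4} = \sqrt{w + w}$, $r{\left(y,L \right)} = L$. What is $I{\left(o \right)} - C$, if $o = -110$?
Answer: $-8185 + 8 i \sqrt{55} \approx -8185.0 + 59.33 i$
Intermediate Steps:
$I{\left(w \right)} = 4 \sqrt{2} \sqrt{w}$ ($I{\left(w \right)} = 4 \sqrt{w + w} = 4 \sqrt{2 w} = 4 \sqrt{2} \sqrt{w}$)
$C = 8185$ ($C = \left(-92 + 10105\right) - 1828 = 10013 - 1828 = 8185$)
$I{\left(o \right)} - C = 4 \sqrt{2} \sqrt{-110} - 8185 = 4 \sqrt{2} i \sqrt{110} - 8185 = 8 i \sqrt{55} - 8185 = -8185 + 8 i \sqrt{55}$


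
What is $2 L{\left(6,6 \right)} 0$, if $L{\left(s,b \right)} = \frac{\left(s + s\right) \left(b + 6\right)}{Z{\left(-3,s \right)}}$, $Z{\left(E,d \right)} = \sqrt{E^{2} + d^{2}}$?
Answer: $0$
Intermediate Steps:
$L{\left(s,b \right)} = \frac{2 s \left(6 + b\right)}{\sqrt{9 + s^{2}}}$ ($L{\left(s,b \right)} = \frac{\left(s + s\right) \left(b + 6\right)}{\sqrt{\left(-3\right)^{2} + s^{2}}} = \frac{2 s \left(6 + b\right)}{\sqrt{9 + s^{2}}}$)
$2 L{\left(6,6 \right)} 0 = 2 \cdot 2 \cdot 6 \frac{1}{\sqrt{9 + 6^{2}}} \left(6 + 6\right) 0 = 2 \cdot 2 \cdot 6 \frac{1}{\sqrt{9 + 36}} \cdot 12 \cdot 0 = 2 \cdot 2 \cdot 6 \frac{1}{\sqrt{45}} \cdot 12 \cdot 0 = 2 \cdot 2 \cdot 6 \frac{\sqrt{5}}{15} \cdot 12 \cdot 0 = 2 \frac{48 \sqrt{5}}{5} \cdot 0 = \frac{96 \sqrt{5}}{5} \cdot 0 = 0$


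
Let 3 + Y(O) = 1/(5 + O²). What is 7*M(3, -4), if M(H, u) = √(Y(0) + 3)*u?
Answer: -28*√5/5 ≈ -12.522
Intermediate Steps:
Y(O) = -3 + 1/(5 + O²)
M(H, u) = u*√5/5 (M(H, u) = √((-14 - 3*0²)/(5 + 0²) + 3)*u = √((-14 - 3*0)/(5 + 0) + 3)*u = √((-14 + 0)/5 + 3)*u = √((⅕)*(-14) + 3)*u = √(-14/5 + 3)*u = √(⅕)*u = (√5/5)*u = u*√5/5)
7*M(3, -4) = 7*((⅕)*(-4)*√5) = 7*(-4*√5/5) = -28*√5/5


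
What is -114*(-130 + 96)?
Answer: 3876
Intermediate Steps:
-114*(-130 + 96) = -114*(-34) = 3876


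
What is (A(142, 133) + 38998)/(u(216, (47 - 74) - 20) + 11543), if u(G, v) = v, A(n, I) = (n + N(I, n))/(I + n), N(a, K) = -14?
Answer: 5362289/1580700 ≈ 3.3923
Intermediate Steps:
A(n, I) = (-14 + n)/(I + n) (A(n, I) = (n - 14)/(I + n) = (-14 + n)/(I + n))
(A(142, 133) + 38998)/(u(216, (47 - 74) - 20) + 11543) = ((-14 + 142)/(133 + 142) + 38998)/(((47 - 74) - 20) + 11543) = (128/275 + 38998)/((-27 - 20) + 11543) = ((1/275)*128 + 38998)/(-47 + 11543) = (128/275 + 38998)/11496 = (10724578/275)*(1/11496) = 5362289/1580700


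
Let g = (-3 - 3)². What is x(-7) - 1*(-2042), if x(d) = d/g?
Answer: 73505/36 ≈ 2041.8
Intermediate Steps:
g = 36 (g = (-6)² = 36)
x(d) = d/36
x(-7) - 1*(-2042) = (1/36)*(-7) - 1*(-2042) = -7/36 + 2042 = 73505/36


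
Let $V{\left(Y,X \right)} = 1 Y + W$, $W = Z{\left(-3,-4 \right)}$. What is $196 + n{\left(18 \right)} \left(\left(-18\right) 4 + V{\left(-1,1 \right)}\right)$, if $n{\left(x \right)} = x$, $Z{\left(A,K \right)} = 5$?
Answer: $-1028$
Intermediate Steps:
$W = 5$
$V{\left(Y,X \right)} = 5 + Y$ ($V{\left(Y,X \right)} = 1 Y + 5 = Y + 5 = 5 + Y$)
$196 + n{\left(18 \right)} \left(\left(-18\right) 4 + V{\left(-1,1 \right)}\right) = 196 + 18 \left(\left(-18\right) 4 + \left(5 - 1\right)\right) = 196 + 18 \left(-72 + 4\right) = 196 + 18 \left(-68\right) = 196 - 1224 = -1028$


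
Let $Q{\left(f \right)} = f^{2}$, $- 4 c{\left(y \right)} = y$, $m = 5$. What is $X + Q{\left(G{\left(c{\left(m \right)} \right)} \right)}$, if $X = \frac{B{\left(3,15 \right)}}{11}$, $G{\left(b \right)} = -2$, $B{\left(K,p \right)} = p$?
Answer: $\frac{59}{11} \approx 5.3636$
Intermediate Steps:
$c{\left(y \right)} = - \frac{y}{4}$
$X = \frac{15}{11} \approx 1.3636$
$X + Q{\left(G{\left(c{\left(m \right)} \right)} \right)} = \frac{15}{11} + \left(-2\right)^{2} = \frac{15}{11} + 4 = \frac{59}{11}$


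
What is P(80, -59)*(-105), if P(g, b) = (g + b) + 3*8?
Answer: -4725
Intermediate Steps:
P(g, b) = 24 + b + g (P(g, b) = (b + g) + 24 = 24 + b + g)
P(80, -59)*(-105) = (24 - 59 + 80)*(-105) = 45*(-105) = -4725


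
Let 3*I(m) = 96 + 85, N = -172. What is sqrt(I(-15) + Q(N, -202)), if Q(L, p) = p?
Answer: 5*I*sqrt(51)/3 ≈ 11.902*I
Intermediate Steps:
I(m) = 181/3 (I(m) = (96 + 85)/3 = (1/3)*181 = 181/3)
sqrt(I(-15) + Q(N, -202)) = sqrt(181/3 - 202) = sqrt(-425/3) = 5*I*sqrt(51)/3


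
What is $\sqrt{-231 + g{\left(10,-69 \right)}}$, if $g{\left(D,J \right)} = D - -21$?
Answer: $10 i \sqrt{2} \approx 14.142 i$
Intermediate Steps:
$g{\left(D,J \right)} = 21 + D$ ($g{\left(D,J \right)} = D + 21 = 21 + D$)
$\sqrt{-231 + g{\left(10,-69 \right)}} = \sqrt{-231 + \left(21 + 10\right)} = \sqrt{-231 + 31} = \sqrt{-200} = 10 i \sqrt{2}$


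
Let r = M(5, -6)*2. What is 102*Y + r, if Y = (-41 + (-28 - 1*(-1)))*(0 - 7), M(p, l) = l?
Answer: 48540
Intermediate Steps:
r = -12 (r = -6*2 = -12)
Y = 476 (Y = (-41 + (-28 + 1))*(-7) = (-41 - 27)*(-7) = -68*(-7) = 476)
102*Y + r = 102*476 - 12 = 48552 - 12 = 48540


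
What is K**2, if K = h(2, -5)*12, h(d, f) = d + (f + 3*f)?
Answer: 46656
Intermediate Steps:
h(d, f) = d + 4*f
K = -216 (K = (2 + 4*(-5))*12 = (2 - 20)*12 = -18*12 = -216)
K**2 = (-216)**2 = 46656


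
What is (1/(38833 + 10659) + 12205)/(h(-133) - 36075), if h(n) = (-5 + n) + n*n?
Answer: -604049861/916789808 ≈ -0.65887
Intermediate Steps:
h(n) = -5 + n + n**2 (h(n) = (-5 + n) + n**2 = -5 + n + n**2)
(1/(38833 + 10659) + 12205)/(h(-133) - 36075) = (1/(38833 + 10659) + 12205)/((-5 - 133 + (-133)**2) - 36075) = (1/49492 + 12205)/((-5 - 133 + 17689) - 36075) = (1/49492 + 12205)/(17551 - 36075) = (604049861/49492)/(-18524) = (604049861/49492)*(-1/18524) = -604049861/916789808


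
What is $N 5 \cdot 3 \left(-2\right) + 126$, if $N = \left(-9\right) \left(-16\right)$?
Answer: $-4194$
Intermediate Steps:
$N = 144$
$N 5 \cdot 3 \left(-2\right) + 126 = 144 \cdot 5 \cdot 3 \left(-2\right) + 126 = 144 \cdot 15 \left(-2\right) + 126 = 144 \left(-30\right) + 126 = -4320 + 126 = -4194$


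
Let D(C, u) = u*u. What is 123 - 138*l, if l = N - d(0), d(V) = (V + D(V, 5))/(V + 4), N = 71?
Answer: -17625/2 ≈ -8812.5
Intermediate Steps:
D(C, u) = u**2
d(V) = (25 + V)/(4 + V) (d(V) = (V + 5**2)/(V + 4) = (V + 25)/(4 + V) = (25 + V)/(4 + V))
l = 259/4 (l = 71 - (25 + 0)/(4 + 0) = 71 - 25/4 = 259/4 ≈ 64.750)
123 - 138*l = 123 - 138*259/4 = 123 - 17871/2 = -17625/2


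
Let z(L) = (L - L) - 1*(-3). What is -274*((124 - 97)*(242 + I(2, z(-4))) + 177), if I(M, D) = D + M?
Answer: -1875804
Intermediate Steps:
z(L) = 3 (z(L) = 0 + 3 = 3)
-274*((124 - 97)*(242 + I(2, z(-4))) + 177) = -274*((124 - 97)*(242 + (3 + 2)) + 177) = -274*(27*(242 + 5) + 177) = -274*(27*247 + 177) = -274*(6669 + 177) = -274*6846 = -1875804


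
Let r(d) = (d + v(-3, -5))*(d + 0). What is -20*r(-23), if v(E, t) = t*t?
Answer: 920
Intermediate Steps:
v(E, t) = t²
r(d) = d*(25 + d) (r(d) = (d + (-5)²)*(d + 0) = (d + 25)*d = (25 + d)*d = d*(25 + d))
-20*r(-23) = -(-460)*(25 - 23) = -(-460)*2 = -20*(-46) = 920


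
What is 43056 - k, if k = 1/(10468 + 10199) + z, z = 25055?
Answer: 372026666/20667 ≈ 18001.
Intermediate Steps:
k = 517811686/20667 (k = 1/(10468 + 10199) + 25055 = 1/20667 + 25055 = 517811686/20667 ≈ 25055.)
43056 - k = 43056 - 1*517811686/20667 = 43056 - 517811686/20667 = 372026666/20667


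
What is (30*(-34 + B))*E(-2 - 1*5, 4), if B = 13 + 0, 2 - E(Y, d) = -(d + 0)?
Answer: -3780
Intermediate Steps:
E(Y, d) = 2 + d (E(Y, d) = 2 - (-1)*(d + 0) = 2 - (-1)*d = 2 + d)
B = 13
(30*(-34 + B))*E(-2 - 1*5, 4) = (30*(-34 + 13))*(2 + 4) = (30*(-21))*6 = -630*6 = -3780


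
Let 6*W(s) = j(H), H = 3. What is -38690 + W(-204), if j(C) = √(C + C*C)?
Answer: -38690 + √3/3 ≈ -38689.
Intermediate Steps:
j(C) = √(C + C²)
W(s) = √3/3 (W(s) = √(3*(1 + 3))/6 = √(3*4)/6 = √12/6 = (2*√3)/6 = √3/3)
-38690 + W(-204) = -38690 + √3/3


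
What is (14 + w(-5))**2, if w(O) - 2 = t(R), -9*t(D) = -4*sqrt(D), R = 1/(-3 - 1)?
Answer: 20732/81 + 64*I/9 ≈ 255.95 + 7.1111*I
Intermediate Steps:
R = -1/4 (R = 1/(-4) = -1/4 ≈ -0.25000)
t(D) = 4*sqrt(D)/9 (t(D) = -(-4)*sqrt(D)/9 = 4*sqrt(D)/9)
w(O) = 2 + 2*I/9 (w(O) = 2 + 4*sqrt(-1/4)/9 = 2 + 4*(I/2)/9 = 2 + 2*I/9)
(14 + w(-5))**2 = (14 + (2 + 2*I/9))**2 = (16 + 2*I/9)**2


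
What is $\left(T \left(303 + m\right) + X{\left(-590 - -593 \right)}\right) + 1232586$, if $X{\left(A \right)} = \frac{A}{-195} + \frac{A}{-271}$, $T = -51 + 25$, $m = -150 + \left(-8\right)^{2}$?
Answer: $\frac{21612618094}{17615} \approx 1.2269 \cdot 10^{6}$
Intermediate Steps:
$m = -86$ ($m = -150 + 64 = -86$)
$T = -26$
$X{\left(A \right)} = - \frac{466 A}{52845}$ ($X{\left(A \right)} = A \left(- \frac{1}{195}\right) + A \left(- \frac{1}{271}\right) = - \frac{A}{195} - \frac{A}{271} = - \frac{466 A}{52845}$)
$\left(T \left(303 + m\right) + X{\left(-590 - -593 \right)}\right) + 1232586 = \left(- 26 \left(303 - 86\right) - \frac{466 \left(-590 - -593\right)}{52845}\right) + 1232586 = \left(\left(-26\right) 217 - \frac{466 \left(-590 + 593\right)}{52845}\right) + 1232586 = \left(-5642 - \frac{466}{17615}\right) + 1232586 = - \frac{99384296}{17615} + 1232586 = \frac{21612618094}{17615}$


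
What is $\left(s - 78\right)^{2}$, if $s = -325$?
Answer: $162409$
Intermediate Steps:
$\left(s - 78\right)^{2} = \left(-325 - 78\right)^{2} = \left(-403\right)^{2} = 162409$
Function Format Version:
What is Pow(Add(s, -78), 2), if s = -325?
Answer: 162409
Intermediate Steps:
Pow(Add(s, -78), 2) = Pow(Add(-325, -78), 2) = Pow(-403, 2) = 162409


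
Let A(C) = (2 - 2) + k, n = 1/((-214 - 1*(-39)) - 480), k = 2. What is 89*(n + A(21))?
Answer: 116501/655 ≈ 177.86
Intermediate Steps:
n = -1/655 (n = 1/((-214 + 39) - 480) = 1/(-175 - 480) = 1/(-655) = -1/655 ≈ -0.0015267)
A(C) = 2 (A(C) = (2 - 2) + 2 = 0 + 2 = 2)
89*(n + A(21)) = 89*(-1/655 + 2) = 89*(1309/655) = 116501/655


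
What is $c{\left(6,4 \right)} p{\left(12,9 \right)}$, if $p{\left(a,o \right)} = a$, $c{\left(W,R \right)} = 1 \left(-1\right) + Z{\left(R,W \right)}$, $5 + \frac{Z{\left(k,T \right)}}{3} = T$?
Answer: $24$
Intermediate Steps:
$Z{\left(k,T \right)} = -15 + 3 T$
$c{\left(W,R \right)} = -16 + 3 W$ ($c{\left(W,R \right)} = 1 \left(-1\right) + \left(-15 + 3 W\right) = -1 + \left(-15 + 3 W\right) = -16 + 3 W$)
$c{\left(6,4 \right)} p{\left(12,9 \right)} = \left(-16 + 3 \cdot 6\right) 12 = \left(-16 + 18\right) 12 = 2 \cdot 12 = 24$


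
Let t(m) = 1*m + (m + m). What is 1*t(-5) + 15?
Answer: 0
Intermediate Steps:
t(m) = 3*m (t(m) = m + 2*m = 3*m)
1*t(-5) + 15 = 1*(3*(-5)) + 15 = 1*(-15) + 15 = -15 + 15 = 0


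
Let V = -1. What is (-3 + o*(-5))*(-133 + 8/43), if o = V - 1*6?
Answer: -182752/43 ≈ -4250.0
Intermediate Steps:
o = -7 (o = -1 - 1*6 = -1 - 6 = -7)
(-3 + o*(-5))*(-133 + 8/43) = (-3 - 7*(-5))*(-133 + 8/43) = (-3 + 35)*(-133 + 8*(1/43)) = 32*(-133 + 8/43) = 32*(-5711/43) = -182752/43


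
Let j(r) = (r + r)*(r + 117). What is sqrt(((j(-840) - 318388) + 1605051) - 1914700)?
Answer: sqrt(586603) ≈ 765.90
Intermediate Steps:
j(r) = 2*r*(117 + r) (j(r) = (2*r)*(117 + r) = 2*r*(117 + r))
sqrt(((j(-840) - 318388) + 1605051) - 1914700) = sqrt(((2*(-840)*(117 - 840) - 318388) + 1605051) - 1914700) = sqrt(((2*(-840)*(-723) - 318388) + 1605051) - 1914700) = sqrt(((1214640 - 318388) + 1605051) - 1914700) = sqrt((896252 + 1605051) - 1914700) = sqrt(2501303 - 1914700) = sqrt(586603)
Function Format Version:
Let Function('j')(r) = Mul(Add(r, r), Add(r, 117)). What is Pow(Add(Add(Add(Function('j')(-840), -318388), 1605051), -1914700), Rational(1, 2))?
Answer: Pow(586603, Rational(1, 2)) ≈ 765.90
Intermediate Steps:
Function('j')(r) = Mul(2, r, Add(117, r)) (Function('j')(r) = Mul(Mul(2, r), Add(117, r)) = Mul(2, r, Add(117, r)))
Pow(Add(Add(Add(Function('j')(-840), -318388), 1605051), -1914700), Rational(1, 2)) = Pow(Add(Add(Add(Mul(2, -840, Add(117, -840)), -318388), 1605051), -1914700), Rational(1, 2)) = Pow(Add(Add(Add(Mul(2, -840, -723), -318388), 1605051), -1914700), Rational(1, 2)) = Pow(Add(Add(Add(1214640, -318388), 1605051), -1914700), Rational(1, 2)) = Pow(Add(Add(896252, 1605051), -1914700), Rational(1, 2)) = Pow(Add(2501303, -1914700), Rational(1, 2)) = Pow(586603, Rational(1, 2))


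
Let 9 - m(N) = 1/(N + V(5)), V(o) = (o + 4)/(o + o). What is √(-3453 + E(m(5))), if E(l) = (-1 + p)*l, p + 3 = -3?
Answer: I*√12235066/59 ≈ 59.286*I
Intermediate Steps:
p = -6 (p = -3 - 3 = -6)
V(o) = (4 + o)/(2*o) (V(o) = (4 + o)/((2*o)) = (4 + o)*(1/(2*o)) = (4 + o)/(2*o))
m(N) = 9 - 1/(9/10 + N) (m(N) = 9 - 1/(N + (½)*(4 + 5)/5) = 9 - 1/(N + (½)*(⅕)*9) = 9 - 1/(N + 9/10) = 9 - 1/(9/10 + N))
E(l) = -7*l (E(l) = (-1 - 6)*l = -7*l)
√(-3453 + E(m(5))) = √(-3453 - 7*(71 + 90*5)/(9 + 10*5)) = √(-3453 - 7*(71 + 450)/(9 + 50)) = √(-3453 - 7*521/59) = √(-3453 - 3647/59) = √(-207374/59) = I*√12235066/59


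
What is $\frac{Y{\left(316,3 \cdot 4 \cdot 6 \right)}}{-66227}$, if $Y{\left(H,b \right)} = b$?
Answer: $- \frac{72}{66227} \approx -0.0010872$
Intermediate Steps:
$\frac{Y{\left(316,3 \cdot 4 \cdot 6 \right)}}{-66227} = \frac{3 \cdot 4 \cdot 6}{-66227} = 12 \cdot 6 \left(- \frac{1}{66227}\right) = 72 \left(- \frac{1}{66227}\right) = - \frac{72}{66227}$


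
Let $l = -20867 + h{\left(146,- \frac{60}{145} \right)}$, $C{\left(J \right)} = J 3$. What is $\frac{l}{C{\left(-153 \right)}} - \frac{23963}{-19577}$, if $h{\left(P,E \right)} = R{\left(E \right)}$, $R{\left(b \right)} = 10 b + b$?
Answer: $\frac{12168440168}{260589447} \approx 46.696$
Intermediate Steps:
$R{\left(b \right)} = 11 b$
$h{\left(P,E \right)} = 11 E$
$C{\left(J \right)} = 3 J$
$l = - \frac{605275}{29}$ ($l = -20867 + 11 \left(- \frac{60}{145}\right) = -20867 + 11 \left(\left(-60\right) \frac{1}{145}\right) = -20867 + 11 \left(- \frac{12}{29}\right) = -20867 - \frac{132}{29} = - \frac{605275}{29} \approx -20872.0$)
$\frac{l}{C{\left(-153 \right)}} - \frac{23963}{-19577} = - \frac{605275}{29 \cdot 3 \left(-153\right)} - \frac{23963}{-19577} = - \frac{605275}{29 \left(-459\right)} - - \frac{23963}{19577} = \left(- \frac{605275}{29}\right) \left(- \frac{1}{459}\right) + \frac{23963}{19577} = \frac{605275}{13311} + \frac{23963}{19577} = \frac{12168440168}{260589447}$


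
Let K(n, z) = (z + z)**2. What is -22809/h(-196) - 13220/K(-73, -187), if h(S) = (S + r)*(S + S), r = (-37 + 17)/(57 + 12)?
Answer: -72582011189/185659093312 ≈ -0.39094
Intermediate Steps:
K(n, z) = 4*z**2 (K(n, z) = (2*z)**2 = 4*z**2)
r = -20/69 ≈ -0.28986
h(S) = 2*S*(-20/69 + S) (h(S) = (S - 20/69)*(S + S) = (-20/69 + S)*(2*S) = 2*S*(-20/69 + S))
-22809/h(-196) - 13220/K(-73, -187) = -22809*(-69/(392*(-20 + 69*(-196)))) - 13220/(4*(-187)**2) = -22809*(-69/(392*(-20 - 13524))) - 13220/(4*34969) = -22809/((2/69)*(-196)*(-13544)) - 13220/139876 = -22809/5309248/69 - 13220*1/139876 = -22809*69/5309248 - 3305/34969 = -1573821/5309248 - 3305/34969 = -72582011189/185659093312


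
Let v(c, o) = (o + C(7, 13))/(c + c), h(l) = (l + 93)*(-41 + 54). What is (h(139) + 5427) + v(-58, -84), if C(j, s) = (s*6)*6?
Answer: 244751/29 ≈ 8439.7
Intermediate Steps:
h(l) = 1209 + 13*l (h(l) = (93 + l)*13 = 1209 + 13*l)
C(j, s) = 36*s (C(j, s) = (6*s)*6 = 36*s)
v(c, o) = (468 + o)/(2*c) (v(c, o) = (o + 36*13)/(c + c) = (o + 468)/((2*c)) = (468 + o)*(1/(2*c)) = (468 + o)/(2*c))
(h(139) + 5427) + v(-58, -84) = ((1209 + 13*139) + 5427) + (½)*(468 - 84)/(-58) = ((1209 + 1807) + 5427) + (½)*(-1/58)*384 = (3016 + 5427) - 96/29 = 8443 - 96/29 = 244751/29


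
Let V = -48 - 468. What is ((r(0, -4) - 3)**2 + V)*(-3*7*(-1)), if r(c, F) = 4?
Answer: -10815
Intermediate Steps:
V = -516
((r(0, -4) - 3)**2 + V)*(-3*7*(-1)) = ((4 - 3)**2 - 516)*(-3*7*(-1)) = (1**2 - 516)*(-21*(-1)) = (1 - 516)*21 = -515*21 = -10815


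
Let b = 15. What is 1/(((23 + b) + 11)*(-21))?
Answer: -1/1029 ≈ -0.00097182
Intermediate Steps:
1/(((23 + b) + 11)*(-21)) = 1/(((23 + 15) + 11)*(-21)) = 1/((38 + 11)*(-21)) = 1/(49*(-21)) = 1/(-1029) = -1/1029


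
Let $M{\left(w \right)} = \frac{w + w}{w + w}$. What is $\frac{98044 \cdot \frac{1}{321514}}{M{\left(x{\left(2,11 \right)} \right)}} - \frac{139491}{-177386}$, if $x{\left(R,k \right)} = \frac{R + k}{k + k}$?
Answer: $\frac{2829088289}{2592367382} \approx 1.0913$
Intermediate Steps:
$x{\left(R,k \right)} = \frac{R + k}{2 k}$
$M{\left(w \right)} = 1$ ($M{\left(w \right)} = \frac{2 w}{2 w} = 2 w \frac{1}{2 w} = 1$)
$\frac{98044 \cdot \frac{1}{321514}}{M{\left(x{\left(2,11 \right)} \right)}} - \frac{139491}{-177386} = \frac{98044 \cdot \frac{1}{321514}}{1} - \frac{139491}{-177386} = 98044 \cdot \frac{1}{321514} \cdot 1 - - \frac{12681}{16126} = \frac{49022}{160757} \cdot 1 + \frac{12681}{16126} = \frac{49022}{160757} + \frac{12681}{16126} = \frac{2829088289}{2592367382}$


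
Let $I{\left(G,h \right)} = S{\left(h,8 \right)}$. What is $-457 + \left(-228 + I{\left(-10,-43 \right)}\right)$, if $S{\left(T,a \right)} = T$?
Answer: $-728$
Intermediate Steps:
$I{\left(G,h \right)} = h$
$-457 + \left(-228 + I{\left(-10,-43 \right)}\right) = -457 - 271 = -728$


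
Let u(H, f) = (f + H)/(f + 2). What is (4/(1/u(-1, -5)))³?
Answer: 512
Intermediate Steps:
u(H, f) = (H + f)/(2 + f)
(4/(1/u(-1, -5)))³ = (4/(1/((-1 - 5)/(2 - 5))))³ = (4/(1/(-6/(-3))))³ = (4/(1/(-⅓*(-6))))³ = (4/(1/2))³ = (4/(½))³ = (4*2)³ = 8³ = 512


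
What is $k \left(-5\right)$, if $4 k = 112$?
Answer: $-140$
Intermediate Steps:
$k = 28$ ($k = \frac{1}{4} \cdot 112 = 28$)
$k \left(-5\right) = 28 \left(-5\right) = -140$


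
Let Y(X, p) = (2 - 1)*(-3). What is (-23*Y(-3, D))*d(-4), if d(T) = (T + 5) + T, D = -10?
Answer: -207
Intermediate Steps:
d(T) = 5 + 2*T (d(T) = (5 + T) + T = 5 + 2*T)
Y(X, p) = -3 (Y(X, p) = 1*(-3) = -3)
(-23*Y(-3, D))*d(-4) = (-23*(-3))*(5 + 2*(-4)) = 69*(5 - 8) = 69*(-3) = -207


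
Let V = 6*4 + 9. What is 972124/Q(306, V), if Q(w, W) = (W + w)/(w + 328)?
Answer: 616326616/339 ≈ 1.8181e+6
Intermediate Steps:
V = 33 (V = 24 + 9 = 33)
Q(w, W) = (W + w)/(328 + w)
972124/Q(306, V) = 972124/(((33 + 306)/(328 + 306))) = 972124/((339/634)) = 972124/(((1/634)*339)) = 972124/(339/634) = 972124*(634/339) = 616326616/339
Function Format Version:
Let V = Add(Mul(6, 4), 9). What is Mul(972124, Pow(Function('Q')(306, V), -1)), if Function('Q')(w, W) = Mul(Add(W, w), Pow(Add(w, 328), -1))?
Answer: Rational(616326616, 339) ≈ 1.8181e+6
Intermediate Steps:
V = 33 (V = Add(24, 9) = 33)
Function('Q')(w, W) = Mul(Pow(Add(328, w), -1), Add(W, w)) (Function('Q')(w, W) = Mul(Add(W, w), Pow(Add(328, w), -1)) = Mul(Pow(Add(328, w), -1), Add(W, w)))
Mul(972124, Pow(Function('Q')(306, V), -1)) = Mul(972124, Pow(Mul(Pow(Add(328, 306), -1), Add(33, 306)), -1)) = Mul(972124, Pow(Mul(Pow(634, -1), 339), -1)) = Mul(972124, Pow(Mul(Rational(1, 634), 339), -1)) = Mul(972124, Pow(Rational(339, 634), -1)) = Mul(972124, Rational(634, 339)) = Rational(616326616, 339)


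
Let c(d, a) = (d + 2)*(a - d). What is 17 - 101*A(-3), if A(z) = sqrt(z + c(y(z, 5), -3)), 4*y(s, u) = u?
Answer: 17 - 101*I*sqrt(269)/4 ≈ 17.0 - 414.13*I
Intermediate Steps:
y(s, u) = u/4
c(d, a) = (2 + d)*(a - d)
A(z) = sqrt(-221/16 + z) (A(z) = sqrt(z + (-((1/4)*5)**2 - 5/2 + 2*(-3) - 3*5/4)) = sqrt(z + (-(5/4)**2 - 2*5/4 - 6 - 3*5/4)) = sqrt(z + (-1*25/16 - 5/2 - 6 - 15/4)) = sqrt(z + (-25/16 - 5/2 - 6 - 15/4)) = sqrt(z - 221/16) = sqrt(-221/16 + z))
17 - 101*A(-3) = 17 - 101*sqrt(-221 + 16*(-3))/4 = 17 - 101*sqrt(-221 - 48)/4 = 17 - 101*sqrt(-269)/4 = 17 - 101*I*sqrt(269)/4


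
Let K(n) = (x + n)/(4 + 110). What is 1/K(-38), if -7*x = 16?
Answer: -133/47 ≈ -2.8298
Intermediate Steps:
x = -16/7 (x = -⅐*16 = -16/7 ≈ -2.2857)
K(n) = -8/399 + n/114 (K(n) = (-16/7 + n)/(4 + 110) = (-16/7 + n)/114 = (-16/7 + n)*(1/114) = -8/399 + n/114)
1/K(-38) = 1/(-8/399 + (1/114)*(-38)) = 1/(-8/399 - ⅓) = 1/(-47/133) = -133/47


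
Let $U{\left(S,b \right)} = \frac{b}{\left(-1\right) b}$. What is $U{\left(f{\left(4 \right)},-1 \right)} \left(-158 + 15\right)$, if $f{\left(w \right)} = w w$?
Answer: $143$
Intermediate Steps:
$f{\left(w \right)} = w^{2}$
$U{\left(S,b \right)} = -1$ ($U{\left(S,b \right)} = b \left(- \frac{1}{b}\right) = -1$)
$U{\left(f{\left(4 \right)},-1 \right)} \left(-158 + 15\right) = - (-158 + 15) = \left(-1\right) \left(-143\right) = 143$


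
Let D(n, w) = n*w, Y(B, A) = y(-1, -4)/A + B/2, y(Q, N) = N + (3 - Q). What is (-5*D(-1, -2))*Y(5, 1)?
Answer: -25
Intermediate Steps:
y(Q, N) = 3 + N - Q
Y(B, A) = B/2 (Y(B, A) = (3 - 4 - 1*(-1))/A + B/2 = (3 - 4 + 1)/A + B*(1/2) = 0/A + B/2 = 0 + B/2 = B/2)
(-5*D(-1, -2))*Y(5, 1) = (-(-5)*(-2))*((1/2)*5) = -5*2*(5/2) = -10*5/2 = -25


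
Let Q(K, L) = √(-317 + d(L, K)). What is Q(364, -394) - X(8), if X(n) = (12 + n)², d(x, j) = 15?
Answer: -400 + I*√302 ≈ -400.0 + 17.378*I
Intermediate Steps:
Q(K, L) = I*√302 (Q(K, L) = √(-317 + 15) = √(-302) = I*√302)
Q(364, -394) - X(8) = I*√302 - (12 + 8)² = I*√302 - 1*20² = I*√302 - 1*400 = I*√302 - 400 = -400 + I*√302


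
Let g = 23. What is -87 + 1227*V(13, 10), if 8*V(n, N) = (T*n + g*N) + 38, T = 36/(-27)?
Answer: 38359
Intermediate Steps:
T = -4/3 (T = 36*(-1/27) = -4/3 ≈ -1.3333)
V(n, N) = 19/4 - n/6 + 23*N/8 (V(n, N) = ((-4*n/3 + 23*N) + 38)/8 = ((23*N - 4*n/3) + 38)/8 = (38 + 23*N - 4*n/3)/8 = 19/4 - n/6 + 23*N/8)
-87 + 1227*V(13, 10) = -87 + 1227*(19/4 - ⅙*13 + (23/8)*10) = -87 + 1227*(19/4 - 13/6 + 115/4) = -87 + 1227*(94/3) = -87 + 38446 = 38359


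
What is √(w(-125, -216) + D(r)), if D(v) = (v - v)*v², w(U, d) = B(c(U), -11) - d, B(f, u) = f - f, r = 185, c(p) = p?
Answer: 6*√6 ≈ 14.697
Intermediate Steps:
B(f, u) = 0
w(U, d) = -d (w(U, d) = 0 - d = -d)
D(v) = 0 (D(v) = 0*v² = 0)
√(w(-125, -216) + D(r)) = √(-1*(-216) + 0) = √(216 + 0) = √216 = 6*√6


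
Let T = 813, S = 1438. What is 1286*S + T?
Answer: 1850081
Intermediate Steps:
1286*S + T = 1286*1438 + 813 = 1849268 + 813 = 1850081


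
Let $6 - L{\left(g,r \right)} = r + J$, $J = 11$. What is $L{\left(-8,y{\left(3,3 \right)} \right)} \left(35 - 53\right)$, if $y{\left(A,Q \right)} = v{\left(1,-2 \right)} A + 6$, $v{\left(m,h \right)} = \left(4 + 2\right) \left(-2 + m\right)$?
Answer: $-126$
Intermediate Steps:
$v{\left(m,h \right)} = -12 + 6 m$ ($v{\left(m,h \right)} = 6 \left(-2 + m\right) = -12 + 6 m$)
$y{\left(A,Q \right)} = 6 - 6 A$ ($y{\left(A,Q \right)} = \left(-12 + 6 \cdot 1\right) A + 6 = \left(-12 + 6\right) A + 6 = - 6 A + 6 = 6 - 6 A$)
$L{\left(g,r \right)} = -5 - r$ ($L{\left(g,r \right)} = 6 - \left(r + 11\right) = 6 - \left(11 + r\right) = -5 - r$)
$L{\left(-8,y{\left(3,3 \right)} \right)} \left(35 - 53\right) = \left(-5 - \left(6 - 18\right)\right) \left(35 - 53\right) = \left(-5 - \left(6 - 18\right)\right) \left(-18\right) = \left(-5 - -12\right) \left(-18\right) = \left(-5 + 12\right) \left(-18\right) = 7 \left(-18\right) = -126$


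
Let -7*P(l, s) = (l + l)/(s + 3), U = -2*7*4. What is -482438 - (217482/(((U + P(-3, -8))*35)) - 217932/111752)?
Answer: -13246129282805/27463054 ≈ -4.8233e+5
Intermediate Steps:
U = -56 (U = -14*4 = -56)
P(l, s) = -2*l/(7*(3 + s)) (P(l, s) = -(l + l)/(7*(s + 3)) = -2*l/(7*(3 + s)))
-482438 - (217482/(((U + P(-3, -8))*35)) - 217932/111752) = -482438 - (217482/(((-56 - 2*(-3)/(21 + 7*(-8)))*35)) - 217932/111752) = -482438 - (217482/(((-56 - 2*(-3)/(21 - 56))*35)) - 217932*1/111752) = -482438 - (217482/(((-56 - 2*(-3)/(-35))*35)) - 54483/27938) = -482438 - (217482/(((-56 - 2*(-3)*(-1/35))*35)) - 54483/27938) = -482438 - (217482/(((-56 - 6/35)*35)) - 54483/27938) = -482438 - (217482/((-1966/35*35)) - 54483/27938) = -482438 - (217482/(-1966) - 54483/27938) = -482438 - (217482*(-1/1966) - 54483/27938) = -482438 - (-108741/983 - 54483/27938) = -482438 - 1*(-3091562847/27463054) = -482438 + 3091562847/27463054 = -13246129282805/27463054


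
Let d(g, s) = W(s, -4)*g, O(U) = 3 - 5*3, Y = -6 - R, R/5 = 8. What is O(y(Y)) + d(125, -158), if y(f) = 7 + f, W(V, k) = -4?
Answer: -512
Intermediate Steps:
R = 40 (R = 5*8 = 40)
Y = -46 (Y = -6 - 1*40 = -6 - 40 = -46)
O(U) = -12 (O(U) = 3 - 15 = -12)
d(g, s) = -4*g
O(y(Y)) + d(125, -158) = -12 - 4*125 = -12 - 500 = -512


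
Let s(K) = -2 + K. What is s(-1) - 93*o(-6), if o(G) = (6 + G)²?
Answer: -3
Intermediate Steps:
s(-1) - 93*o(-6) = (-2 - 1) - 93*(6 - 6)² = -3 - 93*0² = -3 - 93*0 = -3 + 0 = -3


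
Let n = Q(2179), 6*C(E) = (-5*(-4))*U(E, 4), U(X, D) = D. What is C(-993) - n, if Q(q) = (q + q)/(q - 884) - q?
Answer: 8504141/3885 ≈ 2189.0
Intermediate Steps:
Q(q) = -q + 2*q/(-884 + q) (Q(q) = (2*q)/(-884 + q) - q = 2*q/(-884 + q) - q = -q + 2*q/(-884 + q))
C(E) = 40/3 (C(E) = (-5*(-4)*4)/6 = (20*4)/6 = (⅙)*80 = 40/3)
n = -2817447/1295 (n = 2179*(886 - 1*2179)/(-884 + 2179) = 2179*(886 - 2179)/1295 = 2179*(1/1295)*(-1293) = -2817447/1295 ≈ -2175.6)
C(-993) - n = 40/3 - 1*(-2817447/1295) = 40/3 + 2817447/1295 = 8504141/3885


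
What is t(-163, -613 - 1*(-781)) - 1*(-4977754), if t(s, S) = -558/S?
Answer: 139377019/28 ≈ 4.9778e+6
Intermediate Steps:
t(-163, -613 - 1*(-781)) - 1*(-4977754) = -558/(-613 - 1*(-781)) - 1*(-4977754) = -558/(-613 + 781) + 4977754 = -558/168 + 4977754 = -558*1/168 + 4977754 = -93/28 + 4977754 = 139377019/28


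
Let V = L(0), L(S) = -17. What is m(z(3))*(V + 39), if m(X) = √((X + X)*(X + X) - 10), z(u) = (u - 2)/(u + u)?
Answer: 22*I*√89/3 ≈ 69.182*I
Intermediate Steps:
z(u) = (-2 + u)/(2*u) (z(u) = (-2 + u)/((2*u)) = (-2 + u)*(1/(2*u)) = (-2 + u)/(2*u))
m(X) = √(-10 + 4*X²) (m(X) = √((2*X)*(2*X) - 10) = √(4*X² - 10) = √(-10 + 4*X²))
V = -17
m(z(3))*(V + 39) = √(-10 + 4*((½)*(-2 + 3)/3)²)*(-17 + 39) = √(-10 + 4*((½)*(⅓)*1)²)*22 = √(-10 + 4*(⅙)²)*22 = √(-10 + 4*(1/36))*22 = √(-10 + ⅑)*22 = √(-89/9)*22 = (I*√89/3)*22 = 22*I*√89/3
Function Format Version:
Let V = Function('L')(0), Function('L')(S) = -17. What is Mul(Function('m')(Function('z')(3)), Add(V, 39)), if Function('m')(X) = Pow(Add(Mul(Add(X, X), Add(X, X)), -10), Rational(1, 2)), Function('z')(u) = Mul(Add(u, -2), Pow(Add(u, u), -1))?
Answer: Mul(Rational(22, 3), I, Pow(89, Rational(1, 2))) ≈ Mul(69.182, I)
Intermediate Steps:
Function('z')(u) = Mul(Rational(1, 2), Pow(u, -1), Add(-2, u)) (Function('z')(u) = Mul(Add(-2, u), Pow(Mul(2, u), -1)) = Mul(Add(-2, u), Mul(Rational(1, 2), Pow(u, -1))) = Mul(Rational(1, 2), Pow(u, -1), Add(-2, u)))
Function('m')(X) = Pow(Add(-10, Mul(4, Pow(X, 2))), Rational(1, 2)) (Function('m')(X) = Pow(Add(Mul(Mul(2, X), Mul(2, X)), -10), Rational(1, 2)) = Pow(Add(Mul(4, Pow(X, 2)), -10), Rational(1, 2)) = Pow(Add(-10, Mul(4, Pow(X, 2))), Rational(1, 2)))
V = -17
Mul(Function('m')(Function('z')(3)), Add(V, 39)) = Mul(Pow(Add(-10, Mul(4, Pow(Mul(Rational(1, 2), Pow(3, -1), Add(-2, 3)), 2))), Rational(1, 2)), Add(-17, 39)) = Mul(Pow(Add(-10, Mul(4, Pow(Mul(Rational(1, 2), Rational(1, 3), 1), 2))), Rational(1, 2)), 22) = Mul(Pow(Add(-10, Mul(4, Pow(Rational(1, 6), 2))), Rational(1, 2)), 22) = Mul(Pow(Add(-10, Mul(4, Rational(1, 36))), Rational(1, 2)), 22) = Mul(Pow(Add(-10, Rational(1, 9)), Rational(1, 2)), 22) = Mul(Pow(Rational(-89, 9), Rational(1, 2)), 22) = Mul(Mul(Rational(1, 3), I, Pow(89, Rational(1, 2))), 22) = Mul(Rational(22, 3), I, Pow(89, Rational(1, 2)))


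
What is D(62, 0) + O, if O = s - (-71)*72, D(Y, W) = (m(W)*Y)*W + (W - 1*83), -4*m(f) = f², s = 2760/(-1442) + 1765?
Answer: 4897094/721 ≈ 6792.1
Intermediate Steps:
s = 1271185/721 (s = 2760*(-1/1442) + 1765 = -1380/721 + 1765 = 1271185/721 ≈ 1763.1)
m(f) = -f²/4
D(Y, W) = -83 + W - Y*W³/4 (D(Y, W) = ((-W²/4)*Y)*W + (W - 1*83) = (-Y*W²/4)*W + (W - 83) = -Y*W³/4 + (-83 + W) = -83 + W - Y*W³/4)
O = 4956937/721 (O = 1271185/721 - (-71)*72 = 1271185/721 - 1*(-5112) = 1271185/721 + 5112 = 4956937/721 ≈ 6875.1)
D(62, 0) + O = (-83 + 0 - ¼*62*0³) + 4956937/721 = (-83 + 0 - ¼*62*0) + 4956937/721 = (-83 + 0 + 0) + 4956937/721 = -83 + 4956937/721 = 4897094/721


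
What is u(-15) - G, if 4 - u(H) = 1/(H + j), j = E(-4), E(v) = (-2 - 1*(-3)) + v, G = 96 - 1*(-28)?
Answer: -2159/18 ≈ -119.94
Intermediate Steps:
G = 124 (G = 96 + 28 = 124)
E(v) = 1 + v (E(v) = (-2 + 3) + v = 1 + v)
j = -3 (j = 1 - 4 = -3)
u(H) = 4 - 1/(-3 + H) (u(H) = 4 - 1/(H - 3) = 4 - 1/(-3 + H))
u(-15) - G = (-13 + 4*(-15))/(-3 - 15) - 1*124 = (-13 - 60)/(-18) - 124 = -1/18*(-73) - 124 = 73/18 - 124 = -2159/18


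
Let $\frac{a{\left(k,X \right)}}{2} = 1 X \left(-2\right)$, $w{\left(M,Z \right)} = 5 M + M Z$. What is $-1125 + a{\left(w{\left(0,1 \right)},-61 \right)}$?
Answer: $-881$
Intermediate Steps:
$a{\left(k,X \right)} = - 4 X$ ($a{\left(k,X \right)} = 2 \cdot 1 X \left(-2\right) = 2 X \left(-2\right) = 2 \left(- 2 X\right) = - 4 X$)
$-1125 + a{\left(w{\left(0,1 \right)},-61 \right)} = -1125 - -244 = -1125 + 244 = -881$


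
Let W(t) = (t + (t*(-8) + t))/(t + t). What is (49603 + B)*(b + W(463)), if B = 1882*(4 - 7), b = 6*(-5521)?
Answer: -1456251453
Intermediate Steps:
b = -33126
W(t) = -3 (W(t) = (t + (-8*t + t))/((2*t)) = (t - 7*t)*(1/(2*t)) = (-6*t)*(1/(2*t)) = -3)
B = -5646 (B = 1882*(-3) = -5646)
(49603 + B)*(b + W(463)) = (49603 - 5646)*(-33126 - 3) = 43957*(-33129) = -1456251453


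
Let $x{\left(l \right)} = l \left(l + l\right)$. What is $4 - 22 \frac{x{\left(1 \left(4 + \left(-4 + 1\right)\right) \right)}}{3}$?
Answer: $- \frac{32}{3} \approx -10.667$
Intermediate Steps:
$x{\left(l \right)} = 2 l^{2}$ ($x{\left(l \right)} = l 2 l = 2 l^{2}$)
$4 - 22 \frac{x{\left(1 \left(4 + \left(-4 + 1\right)\right) \right)}}{3} = 4 - 22 \frac{2 \left(1 \left(4 + \left(-4 + 1\right)\right)\right)^{2}}{3} = 4 - 22 \cdot 2 \left(1 \left(4 - 3\right)\right)^{2} \cdot \frac{1}{3} = 4 - 22 \cdot 2 \left(1 \cdot 1\right)^{2} \cdot \frac{1}{3} = 4 - 22 \cdot 2 \cdot 1^{2} \cdot \frac{1}{3} = 4 - 22 \cdot 2 \cdot 1 \cdot \frac{1}{3} = 4 - 22 \cdot 2 \cdot \frac{1}{3} = 4 - \frac{44}{3} = - \frac{32}{3}$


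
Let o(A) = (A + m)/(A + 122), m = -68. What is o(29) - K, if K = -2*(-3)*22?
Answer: -19971/151 ≈ -132.26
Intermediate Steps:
o(A) = (-68 + A)/(122 + A) (o(A) = (A - 68)/(A + 122) = (-68 + A)/(122 + A))
K = 132 (K = 6*22 = 132)
o(29) - K = (-68 + 29)/(122 + 29) - 1*132 = -39/151 - 132 = -19971/151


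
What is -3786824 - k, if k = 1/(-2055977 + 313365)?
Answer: -6598964944287/1742612 ≈ -3.7868e+6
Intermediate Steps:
k = -1/1742612 (k = 1/(-1742612) = -1/1742612 ≈ -5.7385e-7)
-3786824 - k = -3786824 - 1*(-1/1742612) = -3786824 + 1/1742612 = -6598964944287/1742612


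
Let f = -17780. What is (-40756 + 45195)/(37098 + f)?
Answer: 4439/19318 ≈ 0.22979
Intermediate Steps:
(-40756 + 45195)/(37098 + f) = (-40756 + 45195)/(37098 - 17780) = 4439/19318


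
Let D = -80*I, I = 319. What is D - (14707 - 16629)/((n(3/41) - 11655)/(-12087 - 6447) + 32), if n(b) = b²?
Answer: -4313843521582/169428829 ≈ -25461.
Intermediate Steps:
D = -25520 (D = -80*319 = -25520)
D - (14707 - 16629)/((n(3/41) - 11655)/(-12087 - 6447) + 32) = -25520 - (14707 - 16629)/(((3/41)² - 11655)/(-12087 - 6447) + 32) = -25520 - (-1922)/(((3*(1/41))² - 11655)/(-18534) + 32) = -25520 - (-1922)/(((3/41)² - 11655)*(-1/18534) + 32) = -25520 - (-1922)/((9/1681 - 11655)*(-1/18534) + 32) = -25520 - (-1922)/(-19592046/1681*(-1/18534) + 32) = -25520 - (-1922)/(3265341/5192609 + 32) = -25520 - (-1922)/169428829/5192609 = -25520 - (-1922)*5192609/169428829 = -25520 - 1*(-9980194498/169428829) = -25520 + 9980194498/169428829 = -4313843521582/169428829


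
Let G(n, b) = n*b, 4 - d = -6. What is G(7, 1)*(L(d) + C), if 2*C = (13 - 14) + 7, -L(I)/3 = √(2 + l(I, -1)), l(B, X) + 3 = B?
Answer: -42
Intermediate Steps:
d = 10 (d = 4 - 1*(-6) = 4 + 6 = 10)
l(B, X) = -3 + B
G(n, b) = b*n
L(I) = -3*√(-1 + I) (L(I) = -3*√(2 + (-3 + I)) = -3*√(-1 + I))
C = 3 (C = ((13 - 14) + 7)/2 = (-1 + 7)/2 = (½)*6 = 3)
G(7, 1)*(L(d) + C) = (1*7)*(-3*√(-1 + 10) + 3) = 7*(-3*√9 + 3) = 7*(-3*3 + 3) = 7*(-9 + 3) = 7*(-6) = -42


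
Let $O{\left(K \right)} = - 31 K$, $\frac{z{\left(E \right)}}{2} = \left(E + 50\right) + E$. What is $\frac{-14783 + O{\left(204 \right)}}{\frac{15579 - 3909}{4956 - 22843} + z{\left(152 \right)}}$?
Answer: $- \frac{377540909}{12652326} \approx -29.84$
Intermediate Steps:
$z{\left(E \right)} = 100 + 4 E$ ($z{\left(E \right)} = 2 \left(\left(E + 50\right) + E\right) = 2 \left(\left(50 + E\right) + E\right) = 2 \left(50 + 2 E\right) = 100 + 4 E$)
$\frac{-14783 + O{\left(204 \right)}}{\frac{15579 - 3909}{4956 - 22843} + z{\left(152 \right)}} = \frac{-14783 - 6324}{\frac{15579 - 3909}{4956 - 22843} + \left(100 + 4 \cdot 152\right)} = \frac{-14783 - 6324}{\frac{11670}{-17887} + \left(100 + 608\right)} = - \frac{21107}{11670 \left(- \frac{1}{17887}\right) + 708} = - \frac{21107}{- \frac{11670}{17887} + 708} = - \frac{21107}{\frac{12652326}{17887}} = \left(-21107\right) \frac{17887}{12652326} = - \frac{377540909}{12652326}$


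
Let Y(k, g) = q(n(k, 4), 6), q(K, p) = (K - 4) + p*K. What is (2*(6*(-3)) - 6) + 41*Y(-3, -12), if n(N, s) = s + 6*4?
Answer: 7830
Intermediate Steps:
n(N, s) = 24 + s (n(N, s) = s + 24 = 24 + s)
q(K, p) = -4 + K + K*p (q(K, p) = (-4 + K) + K*p = -4 + K + K*p)
Y(k, g) = 192 (Y(k, g) = -4 + (24 + 4) + (24 + 4)*6 = -4 + 28 + 28*6 = -4 + 28 + 168 = 192)
(2*(6*(-3)) - 6) + 41*Y(-3, -12) = (2*(6*(-3)) - 6) + 41*192 = (2*(-18) - 6) + 7872 = (-36 - 6) + 7872 = -42 + 7872 = 7830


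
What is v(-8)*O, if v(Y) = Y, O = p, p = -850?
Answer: 6800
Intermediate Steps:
O = -850
v(-8)*O = -8*(-850) = 6800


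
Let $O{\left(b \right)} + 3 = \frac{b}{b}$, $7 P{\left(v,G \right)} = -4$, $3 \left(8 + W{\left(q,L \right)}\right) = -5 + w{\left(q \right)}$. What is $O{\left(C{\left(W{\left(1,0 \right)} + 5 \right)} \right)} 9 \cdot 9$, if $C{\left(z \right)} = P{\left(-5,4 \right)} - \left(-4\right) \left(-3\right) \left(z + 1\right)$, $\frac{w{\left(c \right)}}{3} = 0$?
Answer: $-162$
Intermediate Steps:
$w{\left(c \right)} = 0$ ($w{\left(c \right)} = 3 \cdot 0 = 0$)
$W{\left(q,L \right)} = - \frac{29}{3}$ ($W{\left(q,L \right)} = -8 + \frac{-5 + 0}{3} = -8 + \frac{1}{3} \left(-5\right) = -8 - \frac{5}{3} = - \frac{29}{3}$)
$P{\left(v,G \right)} = - \frac{4}{7}$ ($P{\left(v,G \right)} = \frac{1}{7} \left(-4\right) = - \frac{4}{7}$)
$C{\left(z \right)} = - \frac{88}{7} - 12 z$ ($C{\left(z \right)} = - \frac{4}{7} - \left(-4\right) \left(-3\right) \left(z + 1\right) = - \frac{4}{7} - 12 \left(1 + z\right) = - \frac{4}{7} - \left(12 + 12 z\right) = - \frac{88}{7} - 12 z$)
$O{\left(b \right)} = -2$ ($O{\left(b \right)} = -3 + \frac{b}{b} = -3 + 1 = -2$)
$O{\left(C{\left(W{\left(1,0 \right)} + 5 \right)} \right)} 9 \cdot 9 = \left(-2\right) 9 \cdot 9 = \left(-18\right) 9 = -162$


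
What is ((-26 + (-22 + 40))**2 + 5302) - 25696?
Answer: -20330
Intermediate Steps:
((-26 + (-22 + 40))**2 + 5302) - 25696 = ((-26 + 18)**2 + 5302) - 25696 = ((-8)**2 + 5302) - 25696 = (64 + 5302) - 25696 = 5366 - 25696 = -20330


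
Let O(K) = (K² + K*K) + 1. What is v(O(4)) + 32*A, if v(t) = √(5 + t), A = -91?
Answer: -2912 + √38 ≈ -2905.8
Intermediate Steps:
O(K) = 1 + 2*K² (O(K) = (K² + K²) + 1 = 2*K² + 1 = 1 + 2*K²)
v(O(4)) + 32*A = √(5 + (1 + 2*4²)) + 32*(-91) = √(5 + (1 + 2*16)) - 2912 = √(5 + (1 + 32)) - 2912 = √(5 + 33) - 2912 = √38 - 2912 = -2912 + √38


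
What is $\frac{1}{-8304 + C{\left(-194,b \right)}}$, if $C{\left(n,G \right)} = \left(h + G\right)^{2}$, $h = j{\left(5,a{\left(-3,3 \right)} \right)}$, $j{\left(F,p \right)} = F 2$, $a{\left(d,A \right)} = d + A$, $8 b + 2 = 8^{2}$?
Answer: $- \frac{16}{127823} \approx -0.00012517$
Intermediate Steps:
$b = \frac{31}{4}$ ($b = - \frac{1}{4} + \frac{8^{2}}{8} = - \frac{1}{4} + \frac{1}{8} \cdot 64 = - \frac{1}{4} + 8 = \frac{31}{4} \approx 7.75$)
$a{\left(d,A \right)} = A + d$
$j{\left(F,p \right)} = 2 F$
$h = 10$ ($h = 2 \cdot 5 = 10$)
$C{\left(n,G \right)} = \left(10 + G\right)^{2}$
$\frac{1}{-8304 + C{\left(-194,b \right)}} = \frac{1}{-8304 + \left(10 + \frac{31}{4}\right)^{2}} = \frac{1}{-8304 + \left(\frac{71}{4}\right)^{2}} = \frac{1}{-8304 + \frac{5041}{16}} = \frac{1}{- \frac{127823}{16}} = - \frac{16}{127823}$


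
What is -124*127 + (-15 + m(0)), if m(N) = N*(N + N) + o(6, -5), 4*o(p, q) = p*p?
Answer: -15754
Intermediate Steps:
o(p, q) = p²/4 (o(p, q) = (p*p)/4 = p²/4)
m(N) = 9 + 2*N² (m(N) = N*(N + N) + (¼)*6² = N*(2*N) + (¼)*36 = 2*N² + 9 = 9 + 2*N²)
-124*127 + (-15 + m(0)) = -124*127 + (-15 + (9 + 2*0²)) = -15748 + (-15 + (9 + 2*0)) = -15748 + (-15 + (9 + 0)) = -15748 + (-15 + 9) = -15748 - 6 = -15754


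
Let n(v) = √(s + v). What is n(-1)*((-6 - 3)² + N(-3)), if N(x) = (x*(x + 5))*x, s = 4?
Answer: 99*√3 ≈ 171.47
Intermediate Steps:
n(v) = √(4 + v)
N(x) = x²*(5 + x) (N(x) = (x*(5 + x))*x = x²*(5 + x))
n(-1)*((-6 - 3)² + N(-3)) = √(4 - 1)*((-6 - 3)² + (-3)²*(5 - 3)) = √3*((-9)² + 9*2) = √3*(81 + 18) = √3*99 = 99*√3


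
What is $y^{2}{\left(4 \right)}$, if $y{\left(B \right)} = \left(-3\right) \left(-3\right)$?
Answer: $81$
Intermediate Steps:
$y{\left(B \right)} = 9$
$y^{2}{\left(4 \right)} = 9^{2} = 81$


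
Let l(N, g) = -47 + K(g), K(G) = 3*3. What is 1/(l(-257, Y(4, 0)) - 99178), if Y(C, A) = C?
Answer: -1/99216 ≈ -1.0079e-5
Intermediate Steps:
K(G) = 9
l(N, g) = -38 (l(N, g) = -47 + 9 = -38)
1/(l(-257, Y(4, 0)) - 99178) = 1/(-38 - 99178) = 1/(-99216) = -1/99216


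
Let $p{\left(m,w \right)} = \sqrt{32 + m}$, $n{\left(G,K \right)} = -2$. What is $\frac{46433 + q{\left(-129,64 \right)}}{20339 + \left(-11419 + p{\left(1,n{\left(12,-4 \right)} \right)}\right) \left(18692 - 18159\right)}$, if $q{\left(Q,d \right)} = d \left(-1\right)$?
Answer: $- \frac{93757932524}{12265400347069} - \frac{24714677 \sqrt{33}}{36796201041207} \approx -0.007648$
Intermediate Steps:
$q{\left(Q,d \right)} = - d$
$\frac{46433 + q{\left(-129,64 \right)}}{20339 + \left(-11419 + p{\left(1,n{\left(12,-4 \right)} \right)}\right) \left(18692 - 18159\right)} = \frac{46433 - 64}{20339 + \left(-11419 + \sqrt{32 + 1}\right) \left(18692 - 18159\right)} = \frac{46433 - 64}{20339 + \left(-11419 + \sqrt{33}\right) 533} = \frac{46369}{20339 - \left(6086327 - 533 \sqrt{33}\right)} = \frac{46369}{-6065988 + 533 \sqrt{33}}$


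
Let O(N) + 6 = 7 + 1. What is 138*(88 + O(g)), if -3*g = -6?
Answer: 12420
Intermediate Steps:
g = 2 (g = -1/3*(-6) = 2)
O(N) = 2 (O(N) = -6 + (7 + 1) = -6 + 8 = 2)
138*(88 + O(g)) = 138*(88 + 2) = 138*90 = 12420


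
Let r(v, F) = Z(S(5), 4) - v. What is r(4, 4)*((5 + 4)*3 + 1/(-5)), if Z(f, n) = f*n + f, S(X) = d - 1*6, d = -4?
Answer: -7236/5 ≈ -1447.2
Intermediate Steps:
S(X) = -10 (S(X) = -4 - 1*6 = -4 - 6 = -10)
Z(f, n) = f + f*n
r(v, F) = -50 - v (r(v, F) = -10*(1 + 4) - v = -10*5 - v = -50 - v)
r(4, 4)*((5 + 4)*3 + 1/(-5)) = (-50 - 1*4)*((5 + 4)*3 + 1/(-5)) = (-50 - 4)*(9*3 - 1/5) = -54*(27 - 1/5) = -54*134/5 = -7236/5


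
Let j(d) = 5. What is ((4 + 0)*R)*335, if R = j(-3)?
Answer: 6700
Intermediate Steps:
R = 5
((4 + 0)*R)*335 = ((4 + 0)*5)*335 = (4*5)*335 = 20*335 = 6700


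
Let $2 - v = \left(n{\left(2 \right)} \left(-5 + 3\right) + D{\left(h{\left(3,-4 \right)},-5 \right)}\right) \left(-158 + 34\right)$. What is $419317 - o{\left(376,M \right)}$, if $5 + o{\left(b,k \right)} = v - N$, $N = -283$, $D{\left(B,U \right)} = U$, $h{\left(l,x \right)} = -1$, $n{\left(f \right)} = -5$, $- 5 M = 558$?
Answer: $418417$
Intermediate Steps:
$M = - \frac{558}{5}$ ($M = \left(- \frac{1}{5}\right) 558 = - \frac{558}{5} \approx -111.6$)
$v = 622$ ($v = 2 - \left(- 5 \left(-5 + 3\right) - 5\right) \left(-158 + 34\right) = 2 - \left(\left(-5\right) \left(-2\right) - 5\right) \left(-124\right) = 2 - \left(10 - 5\right) \left(-124\right) = 2 - 5 \left(-124\right) = 2 - -620 = 2 + 620 = 622$)
$o{\left(b,k \right)} = 900$ ($o{\left(b,k \right)} = -5 + \left(622 - -283\right) = -5 + \left(622 + 283\right) = -5 + 905 = 900$)
$419317 - o{\left(376,M \right)} = 419317 - 900 = 418417$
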